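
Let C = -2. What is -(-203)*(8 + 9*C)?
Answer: -2030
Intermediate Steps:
-(-203)*(8 + 9*C) = -(-203)*(8 + 9*(-2)) = -(-203)*(8 - 18) = -(-203)*(-10) = -1*2030 = -2030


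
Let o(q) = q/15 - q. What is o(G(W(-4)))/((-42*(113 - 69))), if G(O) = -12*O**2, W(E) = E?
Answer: -16/165 ≈ -0.096970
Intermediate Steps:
o(q) = -14*q/15 (o(q) = q*(1/15) - q = q/15 - q = -14*q/15)
o(G(W(-4)))/((-42*(113 - 69))) = (-(-56)*(-4)**2/5)/((-42*(113 - 69))) = (-(-56)*16/5)/((-42*44)) = -14/15*(-192)/(-1848) = (896/5)*(-1/1848) = -16/165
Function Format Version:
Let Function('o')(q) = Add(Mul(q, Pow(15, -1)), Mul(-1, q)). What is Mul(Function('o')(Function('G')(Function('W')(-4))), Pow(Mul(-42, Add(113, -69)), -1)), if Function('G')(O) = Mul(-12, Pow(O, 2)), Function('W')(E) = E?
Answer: Rational(-16, 165) ≈ -0.096970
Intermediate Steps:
Function('o')(q) = Mul(Rational(-14, 15), q) (Function('o')(q) = Add(Mul(q, Rational(1, 15)), Mul(-1, q)) = Add(Mul(Rational(1, 15), q), Mul(-1, q)) = Mul(Rational(-14, 15), q))
Mul(Function('o')(Function('G')(Function('W')(-4))), Pow(Mul(-42, Add(113, -69)), -1)) = Mul(Mul(Rational(-14, 15), Mul(-12, Pow(-4, 2))), Pow(Mul(-42, Add(113, -69)), -1)) = Mul(Mul(Rational(-14, 15), Mul(-12, 16)), Pow(Mul(-42, 44), -1)) = Mul(Mul(Rational(-14, 15), -192), Pow(-1848, -1)) = Mul(Rational(896, 5), Rational(-1, 1848)) = Rational(-16, 165)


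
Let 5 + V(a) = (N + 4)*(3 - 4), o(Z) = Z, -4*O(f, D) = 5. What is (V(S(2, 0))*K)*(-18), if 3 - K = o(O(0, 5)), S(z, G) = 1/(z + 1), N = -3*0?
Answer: 1377/2 ≈ 688.50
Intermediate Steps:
N = 0
S(z, G) = 1/(1 + z)
O(f, D) = -5/4 (O(f, D) = -¼*5 = -5/4)
V(a) = -9 (V(a) = -5 + (0 + 4)*(3 - 4) = -5 + 4*(-1) = -5 - 4 = -9)
K = 17/4 (K = 3 - 1*(-5/4) = 3 + 5/4 = 17/4 ≈ 4.2500)
(V(S(2, 0))*K)*(-18) = -9*17/4*(-18) = -153/4*(-18) = 1377/2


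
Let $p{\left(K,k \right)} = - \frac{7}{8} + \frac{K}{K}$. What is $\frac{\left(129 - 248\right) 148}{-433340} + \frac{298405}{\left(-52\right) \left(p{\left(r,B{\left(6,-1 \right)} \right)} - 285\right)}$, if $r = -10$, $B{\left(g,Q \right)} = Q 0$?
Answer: $\frac{64785859031}{3209641045} \approx 20.185$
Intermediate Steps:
$B{\left(g,Q \right)} = 0$
$p{\left(K,k \right)} = \frac{1}{8}$ ($p{\left(K,k \right)} = \left(-7\right) \frac{1}{8} + 1 = - \frac{7}{8} + 1 = \frac{1}{8}$)
$\frac{\left(129 - 248\right) 148}{-433340} + \frac{298405}{\left(-52\right) \left(p{\left(r,B{\left(6,-1 \right)} \right)} - 285\right)} = \frac{\left(129 - 248\right) 148}{-433340} + \frac{298405}{\left(-52\right) \left(\frac{1}{8} - 285\right)} = \left(-119\right) 148 \left(- \frac{1}{433340}\right) + \frac{298405}{\left(-52\right) \left(- \frac{2279}{8}\right)} = \left(-17612\right) \left(- \frac{1}{433340}\right) + \frac{298405}{\frac{29627}{2}} = \frac{4403}{108335} + 298405 \cdot \frac{2}{29627} = \frac{4403}{108335} + \frac{596810}{29627} = \frac{64785859031}{3209641045}$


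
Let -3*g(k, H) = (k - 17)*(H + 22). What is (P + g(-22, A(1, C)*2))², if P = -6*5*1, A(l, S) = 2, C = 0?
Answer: 94864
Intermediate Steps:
g(k, H) = -(-17 + k)*(22 + H)/3 (g(k, H) = -(k - 17)*(H + 22)/3 = -(-17 + k)*(22 + H)/3)
P = -30 (P = -30*1 = -30)
(P + g(-22, A(1, C)*2))² = (-30 + (374/3 - 22/3*(-22) + 17*(2*2)/3 - ⅓*2*2*(-22)))² = (-30 + (374/3 + 484/3 + (17/3)*4 - ⅓*4*(-22)))² = (-30 + (374/3 + 484/3 + 68/3 + 88/3))² = (-30 + 338)² = 308² = 94864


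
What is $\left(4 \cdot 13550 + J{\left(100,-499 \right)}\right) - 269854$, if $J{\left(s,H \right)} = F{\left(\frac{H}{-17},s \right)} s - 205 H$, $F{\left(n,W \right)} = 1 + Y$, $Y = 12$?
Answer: $-112059$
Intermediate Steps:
$F{\left(n,W \right)} = 13$ ($F{\left(n,W \right)} = 1 + 12 = 13$)
$J{\left(s,H \right)} = - 205 H + 13 s$ ($J{\left(s,H \right)} = 13 s - 205 H = - 205 H + 13 s$)
$\left(4 \cdot 13550 + J{\left(100,-499 \right)}\right) - 269854 = \left(4 \cdot 13550 + \left(\left(-205\right) \left(-499\right) + 13 \cdot 100\right)\right) - 269854 = \left(54200 + \left(102295 + 1300\right)\right) - 269854 = \left(54200 + 103595\right) - 269854 = 157795 - 269854 = -112059$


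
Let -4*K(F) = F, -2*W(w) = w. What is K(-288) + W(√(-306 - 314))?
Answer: 72 - I*√155 ≈ 72.0 - 12.45*I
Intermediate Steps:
W(w) = -w/2
K(F) = -F/4
K(-288) + W(√(-306 - 314)) = -¼*(-288) - √(-306 - 314)/2 = 72 - I*√155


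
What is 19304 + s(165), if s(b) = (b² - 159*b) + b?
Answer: 20459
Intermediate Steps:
s(b) = b² - 158*b
19304 + s(165) = 19304 + 165*(-158 + 165) = 19304 + 165*7 = 19304 + 1155 = 20459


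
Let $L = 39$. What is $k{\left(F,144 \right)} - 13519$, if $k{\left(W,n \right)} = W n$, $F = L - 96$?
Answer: $-21727$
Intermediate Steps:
$F = -57$ ($F = 39 - 96 = -57$)
$k{\left(F,144 \right)} - 13519 = \left(-57\right) 144 - 13519 = -8208 - 13519 = -21727$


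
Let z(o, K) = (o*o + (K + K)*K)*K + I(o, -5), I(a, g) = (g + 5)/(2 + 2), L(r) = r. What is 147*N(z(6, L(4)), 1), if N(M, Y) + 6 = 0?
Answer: -882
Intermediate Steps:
I(a, g) = 5/4 + g/4 (I(a, g) = (5 + g)/4 = (5 + g)*(¼) = 5/4 + g/4)
z(o, K) = K*(o² + 2*K²) (z(o, K) = (o*o + (K + K)*K)*K + (5/4 + (¼)*(-5)) = (o² + (2*K)*K)*K + (5/4 - 5/4) = (o² + 2*K²)*K + 0 = K*(o² + 2*K²) + 0 = K*(o² + 2*K²))
N(M, Y) = -6 (N(M, Y) = -6 + 0 = -6)
147*N(z(6, L(4)), 1) = 147*(-6) = -882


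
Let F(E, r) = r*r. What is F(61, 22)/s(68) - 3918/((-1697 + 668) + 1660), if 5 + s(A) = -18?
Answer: -395518/14513 ≈ -27.253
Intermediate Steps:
s(A) = -23 (s(A) = -5 - 18 = -23)
F(E, r) = r²
F(61, 22)/s(68) - 3918/((-1697 + 668) + 1660) = 22²/(-23) - 3918/((-1697 + 668) + 1660) = 484*(-1/23) - 3918/(-1029 + 1660) = -484/23 - 3918/631 = -395518/14513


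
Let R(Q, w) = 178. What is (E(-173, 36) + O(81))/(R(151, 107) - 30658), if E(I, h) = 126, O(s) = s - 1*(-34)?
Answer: -241/30480 ≈ -0.0079068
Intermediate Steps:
O(s) = 34 + s (O(s) = s + 34 = 34 + s)
(E(-173, 36) + O(81))/(R(151, 107) - 30658) = (126 + (34 + 81))/(178 - 30658) = (126 + 115)/(-30480) = 241*(-1/30480) = -241/30480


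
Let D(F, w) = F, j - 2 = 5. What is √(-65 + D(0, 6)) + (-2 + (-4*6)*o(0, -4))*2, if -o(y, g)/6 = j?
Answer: 2012 + I*√65 ≈ 2012.0 + 8.0623*I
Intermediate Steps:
j = 7 (j = 2 + 5 = 7)
o(y, g) = -42 (o(y, g) = -6*7 = -42)
√(-65 + D(0, 6)) + (-2 + (-4*6)*o(0, -4))*2 = √(-65 + 0) + (-2 - 4*6*(-42))*2 = √(-65) + (-2 - 24*(-42))*2 = I*√65 + (-2 + 1008)*2 = I*√65 + 1006*2 = I*√65 + 2012 = 2012 + I*√65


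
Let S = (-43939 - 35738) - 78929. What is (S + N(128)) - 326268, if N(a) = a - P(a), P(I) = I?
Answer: -484874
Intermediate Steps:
N(a) = 0 (N(a) = a - a = 0)
S = -158606 (S = -79677 - 78929 = -158606)
(S + N(128)) - 326268 = (-158606 + 0) - 326268 = -158606 - 326268 = -484874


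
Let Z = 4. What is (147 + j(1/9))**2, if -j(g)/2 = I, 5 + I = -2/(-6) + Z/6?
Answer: 24025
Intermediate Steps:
I = -4 (I = -5 + (-2/(-6) + 4/6) = -5 + (-2*(-1/6) + 4*(1/6)) = -5 + (1/3 + 2/3) = -5 + 1 = -4)
j(g) = 8 (j(g) = -2*(-4) = 8)
(147 + j(1/9))**2 = (147 + 8)**2 = 155**2 = 24025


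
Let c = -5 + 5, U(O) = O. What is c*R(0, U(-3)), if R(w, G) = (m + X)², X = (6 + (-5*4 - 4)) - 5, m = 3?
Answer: 0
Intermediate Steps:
X = -23 (X = (6 + (-20 - 4)) - 5 = (6 - 24) - 5 = -18 - 5 = -23)
c = 0
R(w, G) = 400 (R(w, G) = (3 - 23)² = (-20)² = 400)
c*R(0, U(-3)) = 0*400 = 0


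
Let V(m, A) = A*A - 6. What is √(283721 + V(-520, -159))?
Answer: 2*√77249 ≈ 555.87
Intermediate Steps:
V(m, A) = -6 + A² (V(m, A) = A² - 6 = -6 + A²)
√(283721 + V(-520, -159)) = √(283721 + (-6 + (-159)²)) = √(283721 + (-6 + 25281)) = √(283721 + 25275) = √308996 = 2*√77249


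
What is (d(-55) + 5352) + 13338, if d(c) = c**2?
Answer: 21715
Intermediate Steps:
(d(-55) + 5352) + 13338 = ((-55)**2 + 5352) + 13338 = (3025 + 5352) + 13338 = 8377 + 13338 = 21715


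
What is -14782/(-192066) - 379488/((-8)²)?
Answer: -1138840565/192066 ≈ -5929.4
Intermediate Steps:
-14782/(-192066) - 379488/((-8)²) = -14782*(-1/192066) - 379488/64 = 7391/96033 - 379488*1/64 = 7391/96033 - 11859/2 = -1138840565/192066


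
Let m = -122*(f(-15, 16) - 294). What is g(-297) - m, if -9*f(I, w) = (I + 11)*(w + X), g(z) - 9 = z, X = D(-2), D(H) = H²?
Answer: -315644/9 ≈ -35072.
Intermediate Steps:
X = 4 (X = (-2)² = 4)
g(z) = 9 + z
f(I, w) = -(4 + w)*(11 + I)/9 (f(I, w) = -(I + 11)*(w + 4)/9 = -(11 + I)*(4 + w)/9 = -(4 + w)*(11 + I)/9)
m = 313052/9 (m = -122*((-44/9 - 11/9*16 - 4/9*(-15) - ⅑*(-15)*16) - 294) = -122*((-44/9 - 176/9 + 20/3 + 80/3) - 294) = -122*(80/9 - 294) = -122*(-2566/9) = 313052/9 ≈ 34784.)
g(-297) - m = (9 - 297) - 1*313052/9 = -288 - 313052/9 = -315644/9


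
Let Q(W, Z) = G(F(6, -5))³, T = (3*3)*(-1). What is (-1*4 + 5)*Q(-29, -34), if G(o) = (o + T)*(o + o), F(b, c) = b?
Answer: -46656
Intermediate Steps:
T = -9 (T = 9*(-1) = -9)
G(o) = 2*o*(-9 + o) (G(o) = (o - 9)*(o + o) = (-9 + o)*(2*o) = 2*o*(-9 + o))
Q(W, Z) = -46656 (Q(W, Z) = (2*6*(-9 + 6))³ = (2*6*(-3))³ = (-36)³ = -46656)
(-1*4 + 5)*Q(-29, -34) = (-1*4 + 5)*(-46656) = (-4 + 5)*(-46656) = 1*(-46656) = -46656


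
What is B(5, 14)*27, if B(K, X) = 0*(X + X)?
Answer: 0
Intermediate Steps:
B(K, X) = 0 (B(K, X) = 0*(2*X) = 0)
B(5, 14)*27 = 0*27 = 0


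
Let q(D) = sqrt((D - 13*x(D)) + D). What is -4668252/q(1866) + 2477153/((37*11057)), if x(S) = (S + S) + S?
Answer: 2477153/409109 + 778042*I*sqrt(69042)/11507 ≈ 6.055 + 17766.0*I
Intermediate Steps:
x(S) = 3*S (x(S) = 2*S + S = 3*S)
q(D) = sqrt(37)*sqrt(-D) (q(D) = sqrt((D - 39*D) + D) = sqrt(-38*D + D) = sqrt(-37*D) = sqrt(37)*sqrt(-D))
-4668252/q(1866) + 2477153/((37*11057)) = -4668252*(-I*sqrt(69042)/69042) + 2477153/((37*11057)) = -4668252*(-I*sqrt(69042)/69042) + 2477153/409109 = -(-778042)*I*sqrt(69042)/11507 + 2477153/409109 = 778042*I*sqrt(69042)/11507 + 2477153/409109 = 2477153/409109 + 778042*I*sqrt(69042)/11507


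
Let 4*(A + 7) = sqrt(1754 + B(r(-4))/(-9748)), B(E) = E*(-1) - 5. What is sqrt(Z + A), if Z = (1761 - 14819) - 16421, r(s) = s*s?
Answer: sqrt(-2801863038944 + 4874*sqrt(41667857681))/9748 ≈ 171.68*I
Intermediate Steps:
r(s) = s**2
Z = -29479 (Z = -13058 - 16421 = -29479)
B(E) = -5 - E (B(E) = -E - 5 = -5 - E)
A = -7 + sqrt(41667857681)/19496 (A = -7 + sqrt(1754 + (-5 - 1*(-4)**2)/(-9748))/4 = -7 + sqrt(1754 + (-5 - 1*16)*(-1/9748))/4 = -7 + sqrt(1754 + (-5 - 16)*(-1/9748))/4 = -7 + sqrt(1754 - 21*(-1/9748))/4 = -7 + sqrt(1754 + 21/9748)/4 = -7 + sqrt(17098013/9748)/4 = -7 + (sqrt(41667857681)/4874)/4 = -7 + sqrt(41667857681)/19496 ≈ 3.4702)
sqrt(Z + A) = sqrt(-29479 + (-7 + sqrt(41667857681)/19496)) = sqrt(-29486 + sqrt(41667857681)/19496)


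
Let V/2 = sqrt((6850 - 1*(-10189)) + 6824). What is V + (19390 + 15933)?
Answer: 35323 + 14*sqrt(487) ≈ 35632.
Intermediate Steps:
V = 14*sqrt(487) (V = 2*sqrt((6850 - 1*(-10189)) + 6824) = 2*sqrt((6850 + 10189) + 6824) = 2*sqrt(17039 + 6824) = 2*sqrt(23863) = 2*(7*sqrt(487)) = 14*sqrt(487) ≈ 308.95)
V + (19390 + 15933) = 14*sqrt(487) + (19390 + 15933) = 14*sqrt(487) + 35323 = 35323 + 14*sqrt(487)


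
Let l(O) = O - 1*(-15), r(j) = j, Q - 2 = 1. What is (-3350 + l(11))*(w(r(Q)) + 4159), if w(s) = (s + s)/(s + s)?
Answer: -13827840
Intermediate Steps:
Q = 3 (Q = 2 + 1 = 3)
w(s) = 1 (w(s) = (2*s)/((2*s)) = (2*s)*(1/(2*s)) = 1)
l(O) = 15 + O (l(O) = O + 15 = 15 + O)
(-3350 + l(11))*(w(r(Q)) + 4159) = (-3350 + (15 + 11))*(1 + 4159) = (-3350 + 26)*4160 = -3324*4160 = -13827840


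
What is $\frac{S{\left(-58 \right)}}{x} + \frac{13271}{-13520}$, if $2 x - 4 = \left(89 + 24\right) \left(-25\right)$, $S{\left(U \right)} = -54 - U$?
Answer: $- \frac{2888127}{2933840} \approx -0.98442$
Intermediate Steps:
$x = - \frac{2821}{2}$ ($x = 2 + \frac{\left(89 + 24\right) \left(-25\right)}{2} = 2 + \frac{113 \left(-25\right)}{2} = 2 + \frac{1}{2} \left(-2825\right) = 2 - \frac{2825}{2} = - \frac{2821}{2} \approx -1410.5$)
$\frac{S{\left(-58 \right)}}{x} + \frac{13271}{-13520} = \frac{-54 - -58}{- \frac{2821}{2}} + \frac{13271}{-13520} = \left(-54 + 58\right) \left(- \frac{2}{2821}\right) + 13271 \left(- \frac{1}{13520}\right) = 4 \left(- \frac{2}{2821}\right) - \frac{13271}{13520} = - \frac{8}{2821} - \frac{13271}{13520} = - \frac{2888127}{2933840}$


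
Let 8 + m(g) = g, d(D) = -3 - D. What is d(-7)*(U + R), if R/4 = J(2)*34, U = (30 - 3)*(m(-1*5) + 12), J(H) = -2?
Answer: -1196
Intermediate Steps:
m(g) = -8 + g
U = -27 (U = (30 - 3)*((-8 - 1*5) + 12) = 27*((-8 - 5) + 12) = 27*(-13 + 12) = 27*(-1) = -27)
R = -272 (R = 4*(-2*34) = 4*(-68) = -272)
d(-7)*(U + R) = (-3 - 1*(-7))*(-27 - 272) = (-3 + 7)*(-299) = 4*(-299) = -1196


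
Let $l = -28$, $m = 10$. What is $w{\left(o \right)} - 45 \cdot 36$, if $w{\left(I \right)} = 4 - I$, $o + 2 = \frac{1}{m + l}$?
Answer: $- \frac{29051}{18} \approx -1613.9$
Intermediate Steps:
$o = - \frac{37}{18}$ ($o = -2 + \frac{1}{10 - 28} = -2 + \frac{1}{-18} = -2 - \frac{1}{18} = - \frac{37}{18} \approx -2.0556$)
$w{\left(o \right)} - 45 \cdot 36 = \left(4 - - \frac{37}{18}\right) - 45 \cdot 36 = \left(4 + \frac{37}{18}\right) - 1620 = \frac{109}{18} - 1620 = - \frac{29051}{18}$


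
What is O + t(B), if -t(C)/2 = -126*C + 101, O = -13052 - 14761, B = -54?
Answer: -41623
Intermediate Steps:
O = -27813
t(C) = -202 + 252*C (t(C) = -2*(-126*C + 101) = -2*(101 - 126*C) = -202 + 252*C)
O + t(B) = -27813 + (-202 + 252*(-54)) = -27813 + (-202 - 13608) = -27813 - 13810 = -41623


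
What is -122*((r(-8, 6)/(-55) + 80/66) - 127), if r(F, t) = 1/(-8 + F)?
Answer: 20256697/1320 ≈ 15346.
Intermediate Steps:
-122*((r(-8, 6)/(-55) + 80/66) - 127) = -122*((1/(-8 - 8*(-55)) + 80/66) - 127) = -122*((-1/55/(-16) + 80*(1/66)) - 127) = -122*((-1/16*(-1/55) + 40/33) - 127) = -122*((1/880 + 40/33) - 127) = -122*(3203/2640 - 127) = -122*(-332077/2640) = 20256697/1320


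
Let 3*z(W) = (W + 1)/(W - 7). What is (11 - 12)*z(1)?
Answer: 1/9 ≈ 0.11111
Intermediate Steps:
z(W) = (1 + W)/(3*(-7 + W)) (z(W) = ((W + 1)/(W - 7))/3 = ((1 + W)/(-7 + W))/3 = (1 + W)/(3*(-7 + W)))
(11 - 12)*z(1) = (11 - 12)*((1 + 1)/(3*(-7 + 1))) = -2/(3*(-6)) = -(-1)*2/(3*6) = -1*(-1/9) = 1/9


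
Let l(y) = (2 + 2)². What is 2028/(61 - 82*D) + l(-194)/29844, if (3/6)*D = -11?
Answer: 15138368/13914765 ≈ 1.0879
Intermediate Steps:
D = -22 (D = 2*(-11) = -22)
l(y) = 16 (l(y) = 4² = 16)
2028/(61 - 82*D) + l(-194)/29844 = 2028/(61 - 82*(-22)) + 16/29844 = 2028/(61 + 1804) + 16*(1/29844) = 2028/1865 + 4/7461 = 15138368/13914765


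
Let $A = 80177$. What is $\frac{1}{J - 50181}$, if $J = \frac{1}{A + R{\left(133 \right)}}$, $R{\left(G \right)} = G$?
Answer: $- \frac{80310}{4030036109} \approx -1.9928 \cdot 10^{-5}$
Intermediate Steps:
$J = \frac{1}{80310}$ ($J = \frac{1}{80177 + 133} = \frac{1}{80310} \approx 1.2452 \cdot 10^{-5}$)
$\frac{1}{J - 50181} = \frac{1}{\frac{1}{80310} - 50181} = \frac{1}{- \frac{4030036109}{80310}} = - \frac{80310}{4030036109}$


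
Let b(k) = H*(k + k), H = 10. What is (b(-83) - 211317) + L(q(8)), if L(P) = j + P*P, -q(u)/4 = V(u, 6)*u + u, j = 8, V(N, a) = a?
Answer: -162793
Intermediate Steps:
b(k) = 20*k (b(k) = 10*(k + k) = 10*(2*k) = 20*k)
q(u) = -28*u (q(u) = -4*(6*u + u) = -28*u)
L(P) = 8 + P² (L(P) = 8 + P*P = 8 + P²)
(b(-83) - 211317) + L(q(8)) = (20*(-83) - 211317) + (8 + (-28*8)²) = (-1660 - 211317) + (8 + (-224)²) = -212977 + (8 + 50176) = -212977 + 50184 = -162793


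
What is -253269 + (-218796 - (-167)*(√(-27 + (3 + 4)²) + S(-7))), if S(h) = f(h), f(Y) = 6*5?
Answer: -467055 + 167*√22 ≈ -4.6627e+5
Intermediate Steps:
f(Y) = 30
S(h) = 30
-253269 + (-218796 - (-167)*(√(-27 + (3 + 4)²) + S(-7))) = -253269 + (-218796 - (-167)*(√(-27 + (3 + 4)²) + 30)) = -253269 + (-218796 - (-167)*(√(-27 + 7²) + 30)) = -253269 + (-218796 - (-167)*(√(-27 + 49) + 30)) = -253269 + (-218796 - (-167)*(√22 + 30)) = -253269 + (-218796 - (-167)*(30 + √22)) = -253269 + (-218796 - (-5010 - 167*√22)) = -253269 + (-218796 + (5010 + 167*√22)) = -253269 + (-213786 + 167*√22) = -467055 + 167*√22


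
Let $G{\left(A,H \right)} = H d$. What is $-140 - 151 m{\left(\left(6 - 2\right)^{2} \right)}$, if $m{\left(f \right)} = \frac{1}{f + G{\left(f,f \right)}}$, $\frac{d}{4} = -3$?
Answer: $- \frac{24489}{176} \approx -139.14$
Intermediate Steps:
$d = -12$ ($d = 4 \left(-3\right) = -12$)
$G{\left(A,H \right)} = - 12 H$ ($G{\left(A,H \right)} = H \left(-12\right) = - 12 H$)
$m{\left(f \right)} = - \frac{1}{11 f}$ ($m{\left(f \right)} = \frac{1}{f - 12 f} = \frac{1}{\left(-11\right) f} = - \frac{1}{11 f}$)
$-140 - 151 m{\left(\left(6 - 2\right)^{2} \right)} = -140 - 151 \left(- \frac{1}{11 \left(6 - 2\right)^{2}}\right) = -140 - 151 \left(- \frac{1}{11 \cdot 4^{2}}\right) = -140 - 151 \left(- \frac{1}{11 \cdot 16}\right) = -140 - 151 \left(\left(- \frac{1}{11}\right) \frac{1}{16}\right) = -140 - - \frac{151}{176} = -140 + \frac{151}{176} = - \frac{24489}{176}$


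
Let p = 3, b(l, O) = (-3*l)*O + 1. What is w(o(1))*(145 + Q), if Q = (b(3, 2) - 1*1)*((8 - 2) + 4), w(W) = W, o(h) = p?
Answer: -105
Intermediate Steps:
b(l, O) = 1 - 3*O*l (b(l, O) = -3*O*l + 1 = 1 - 3*O*l)
o(h) = 3
Q = -180 (Q = ((1 - 3*2*3) - 1*1)*((8 - 2) + 4) = ((1 - 18) - 1)*(6 + 4) = (-17 - 1)*10 = -18*10 = -180)
w(o(1))*(145 + Q) = 3*(145 - 180) = 3*(-35) = -105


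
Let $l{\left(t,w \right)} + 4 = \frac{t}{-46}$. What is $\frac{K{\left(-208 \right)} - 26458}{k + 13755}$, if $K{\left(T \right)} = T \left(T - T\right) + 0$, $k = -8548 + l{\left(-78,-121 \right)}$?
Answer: $- \frac{304267}{59854} \approx -5.0835$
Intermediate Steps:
$l{\left(t,w \right)} = -4 - \frac{t}{46}$ ($l{\left(t,w \right)} = -4 + \frac{t}{-46} = -4 + t \left(- \frac{1}{46}\right) = -4 - \frac{t}{46}$)
$k = - \frac{196657}{23}$ ($k = -8548 - \frac{53}{23} = - \frac{196657}{23} \approx -8550.3$)
$K{\left(T \right)} = 0$ ($K{\left(T \right)} = T 0 + 0 = 0 + 0 = 0$)
$\frac{K{\left(-208 \right)} - 26458}{k + 13755} = \frac{0 - 26458}{- \frac{196657}{23} + 13755} = - \frac{26458}{\frac{119708}{23}} = \left(-26458\right) \frac{23}{119708} = - \frac{304267}{59854}$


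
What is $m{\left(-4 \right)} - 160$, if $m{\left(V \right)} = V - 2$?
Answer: $-166$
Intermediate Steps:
$m{\left(V \right)} = -2 + V$
$m{\left(-4 \right)} - 160 = \left(-2 - 4\right) - 160 = -6 - 160 = -166$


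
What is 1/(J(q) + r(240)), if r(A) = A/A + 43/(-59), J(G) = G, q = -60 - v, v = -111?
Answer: 59/3025 ≈ 0.019504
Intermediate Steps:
q = 51 (q = -60 - 1*(-111) = -60 + 111 = 51)
r(A) = 16/59 (r(A) = 1 + 43*(-1/59) = 1 - 43/59 = 16/59)
1/(J(q) + r(240)) = 1/(51 + 16/59) = 1/(3025/59) = 59/3025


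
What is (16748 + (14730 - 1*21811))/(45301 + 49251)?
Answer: 9667/94552 ≈ 0.10224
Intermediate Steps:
(16748 + (14730 - 1*21811))/(45301 + 49251) = (16748 + (14730 - 21811))/94552 = (16748 - 7081)*(1/94552) = 9667*(1/94552) = 9667/94552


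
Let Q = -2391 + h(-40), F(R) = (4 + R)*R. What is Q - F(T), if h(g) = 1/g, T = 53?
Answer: -216481/40 ≈ -5412.0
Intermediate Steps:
F(R) = R*(4 + R)
Q = -95641/40 (Q = -2391 + 1/(-40) = -2391 - 1/40 = -95641/40 ≈ -2391.0)
Q - F(T) = -95641/40 - 53*(4 + 53) = -95641/40 - 53*57 = -95641/40 - 1*3021 = -95641/40 - 3021 = -216481/40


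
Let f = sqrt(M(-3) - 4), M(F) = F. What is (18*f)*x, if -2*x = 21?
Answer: -189*I*sqrt(7) ≈ -500.05*I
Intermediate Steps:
x = -21/2 (x = -1/2*21 = -21/2 ≈ -10.500)
f = I*sqrt(7) (f = sqrt(-3 - 4) = sqrt(-7) = I*sqrt(7) ≈ 2.6458*I)
(18*f)*x = (18*(I*sqrt(7)))*(-21/2) = (18*I*sqrt(7))*(-21/2) = -189*I*sqrt(7)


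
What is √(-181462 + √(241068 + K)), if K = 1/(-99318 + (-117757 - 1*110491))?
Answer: √(-19470779030208472 + 327566*√25866472094404642)/327566 ≈ 425.41*I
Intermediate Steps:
K = -1/327566 (K = 1/(-99318 + (-117757 - 110491)) = 1/(-99318 - 228248) = 1/(-327566) = -1/327566 ≈ -3.0528e-6)
√(-181462 + √(241068 + K)) = √(-181462 + √(241068 - 1/327566)) = √(-181462 + √(78965680487/327566)) = √(-181462 + √25866472094404642/327566)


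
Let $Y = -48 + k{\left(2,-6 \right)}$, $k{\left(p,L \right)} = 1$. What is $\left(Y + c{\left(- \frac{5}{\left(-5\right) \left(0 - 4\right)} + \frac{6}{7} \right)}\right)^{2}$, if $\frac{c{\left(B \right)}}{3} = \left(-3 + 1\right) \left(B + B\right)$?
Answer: $\frac{144400}{49} \approx 2946.9$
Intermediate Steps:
$c{\left(B \right)} = - 12 B$ ($c{\left(B \right)} = 3 \left(-3 + 1\right) \left(B + B\right) = 3 \left(- 2 \cdot 2 B\right) = 3 \left(- 4 B\right) = - 12 B$)
$Y = -47$ ($Y = -48 + 1 = -47$)
$\left(Y + c{\left(- \frac{5}{\left(-5\right) \left(0 - 4\right)} + \frac{6}{7} \right)}\right)^{2} = \left(-47 - 12 \left(- \frac{5}{\left(-5\right) \left(0 - 4\right)} + \frac{6}{7}\right)\right)^{2} = \left(-47 - 12 \left(- \frac{5}{\left(-5\right) \left(-4\right)} + 6 \cdot \frac{1}{7}\right)\right)^{2} = \left(-47 - 12 \left(- \frac{5}{20} + \frac{6}{7}\right)\right)^{2} = \left(-47 - 12 \left(\left(-5\right) \frac{1}{20} + \frac{6}{7}\right)\right)^{2} = \left(-47 - 12 \left(- \frac{1}{4} + \frac{6}{7}\right)\right)^{2} = \left(-47 - \frac{51}{7}\right)^{2} = \left(- \frac{380}{7}\right)^{2} = \frac{144400}{49}$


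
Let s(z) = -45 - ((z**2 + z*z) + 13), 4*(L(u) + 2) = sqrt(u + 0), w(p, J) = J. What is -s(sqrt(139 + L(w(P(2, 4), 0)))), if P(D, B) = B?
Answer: 332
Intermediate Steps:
L(u) = -2 + sqrt(u)/4 (L(u) = -2 + sqrt(u + 0)/4 = -2 + sqrt(u)/4)
s(z) = -58 - 2*z**2 (s(z) = -45 - ((z**2 + z**2) + 13) = -45 - (2*z**2 + 13) = -45 - (13 + 2*z**2) = -45 + (-13 - 2*z**2) = -58 - 2*z**2)
-s(sqrt(139 + L(w(P(2, 4), 0)))) = -(-58 - (274 + 0)) = -(-58 - 2*(sqrt(139 + (-2 + 0)))**2) = -(-58 - 2*(sqrt(139 - 2))**2) = -(-58 - 2*(sqrt(137))**2) = -(-58 - 2*137) = -(-58 - 274) = -1*(-332) = 332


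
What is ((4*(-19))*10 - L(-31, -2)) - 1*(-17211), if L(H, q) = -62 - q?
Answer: 16511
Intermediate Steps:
((4*(-19))*10 - L(-31, -2)) - 1*(-17211) = ((4*(-19))*10 - (-62 - 1*(-2))) - 1*(-17211) = (-76*10 - (-62 + 2)) + 17211 = (-760 - 1*(-60)) + 17211 = (-760 + 60) + 17211 = -700 + 17211 = 16511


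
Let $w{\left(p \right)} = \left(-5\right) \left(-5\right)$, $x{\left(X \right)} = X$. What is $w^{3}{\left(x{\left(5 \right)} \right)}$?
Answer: $15625$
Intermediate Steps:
$w{\left(p \right)} = 25$
$w^{3}{\left(x{\left(5 \right)} \right)} = 25^{3} = 15625$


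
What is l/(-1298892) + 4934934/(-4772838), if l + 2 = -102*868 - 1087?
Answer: -47477624503/49201595996 ≈ -0.96496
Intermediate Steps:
l = -89625 (l = -2 + (-102*868 - 1087) = -2 + (-88536 - 1087) = -2 - 89623 = -89625)
l/(-1298892) + 4934934/(-4772838) = -89625/(-1298892) + 4934934/(-4772838) = -89625*(-1/1298892) + 4934934*(-1/4772838) = 29875/432964 - 822489/795473 = -47477624503/49201595996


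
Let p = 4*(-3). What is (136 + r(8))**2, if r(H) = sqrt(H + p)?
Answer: 18492 + 544*I ≈ 18492.0 + 544.0*I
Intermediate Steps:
p = -12
r(H) = sqrt(-12 + H) (r(H) = sqrt(H - 12) = sqrt(-12 + H))
(136 + r(8))**2 = (136 + sqrt(-12 + 8))**2 = (136 + sqrt(-4))**2 = (136 + 2*I)**2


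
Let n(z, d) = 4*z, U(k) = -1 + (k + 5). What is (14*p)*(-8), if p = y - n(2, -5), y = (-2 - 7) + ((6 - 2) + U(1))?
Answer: 896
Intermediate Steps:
U(k) = 4 + k (U(k) = -1 + (5 + k) = 4 + k)
y = 0 (y = (-2 - 7) + ((6 - 2) + (4 + 1)) = -9 + (4 + 5) = -9 + 9 = 0)
p = -8 (p = 0 - 4*2 = 0 - 1*8 = 0 - 8 = -8)
(14*p)*(-8) = (14*(-8))*(-8) = -112*(-8) = 896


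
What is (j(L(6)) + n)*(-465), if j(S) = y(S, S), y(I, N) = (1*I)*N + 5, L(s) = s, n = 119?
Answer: -74400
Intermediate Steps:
y(I, N) = 5 + I*N (y(I, N) = I*N + 5 = 5 + I*N)
j(S) = 5 + S² (j(S) = 5 + S*S = 5 + S²)
(j(L(6)) + n)*(-465) = ((5 + 6²) + 119)*(-465) = ((5 + 36) + 119)*(-465) = (41 + 119)*(-465) = 160*(-465) = -74400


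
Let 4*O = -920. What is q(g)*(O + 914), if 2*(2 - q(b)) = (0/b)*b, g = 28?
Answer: 1368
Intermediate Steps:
q(b) = 2 (q(b) = 2 - 0/b*b/2 = 2 - 0*b = 2 - 1/2*0 = 2 + 0 = 2)
O = -230 (O = (1/4)*(-920) = -230)
q(g)*(O + 914) = 2*(-230 + 914) = 2*684 = 1368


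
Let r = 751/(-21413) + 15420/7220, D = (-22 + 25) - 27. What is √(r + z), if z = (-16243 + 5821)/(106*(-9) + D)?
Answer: √3171657235387/498617 ≈ 3.5717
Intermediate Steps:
D = -24 (D = 3 - 27 = -24)
r = 854648/406847 (r = 751*(-1/21413) + 15420*(1/7220) = -751/21413 + 771/361 = 854648/406847 ≈ 2.1007)
z = 1737/163 (z = (-16243 + 5821)/(106*(-9) - 24) = -10422/(-954 - 24) = -10422/(-978) = -10422*(-1/978) = 1737/163 ≈ 10.656)
√(r + z) = √(854648/406847 + 1737/163) = √(846000863/66316061) = √3171657235387/498617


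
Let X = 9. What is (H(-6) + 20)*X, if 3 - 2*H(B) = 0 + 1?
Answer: 189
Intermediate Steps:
H(B) = 1 (H(B) = 3/2 - (0 + 1)/2 = 3/2 - ½*1 = 3/2 - ½ = 1)
(H(-6) + 20)*X = (1 + 20)*9 = 21*9 = 189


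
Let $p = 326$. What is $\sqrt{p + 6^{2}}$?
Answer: $\sqrt{362} \approx 19.026$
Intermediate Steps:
$\sqrt{p + 6^{2}} = \sqrt{326 + 6^{2}} = \sqrt{326 + 36} = \sqrt{362}$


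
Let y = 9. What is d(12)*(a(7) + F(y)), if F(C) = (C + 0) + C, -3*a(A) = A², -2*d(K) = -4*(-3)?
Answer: -10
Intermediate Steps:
d(K) = -6 (d(K) = -(-2)*(-3) = -½*12 = -6)
a(A) = -A²/3
F(C) = 2*C (F(C) = C + C = 2*C)
d(12)*(a(7) + F(y)) = -6*(-⅓*7² + 2*9) = -6*(-⅓*49 + 18) = -6*(-49/3 + 18) = -6*5/3 = -10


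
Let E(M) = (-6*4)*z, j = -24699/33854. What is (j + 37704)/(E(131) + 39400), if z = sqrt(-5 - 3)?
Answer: 6286302096225/6569218929904 + 3829219551*I*sqrt(2)/3284609464952 ≈ 0.95693 + 0.0016487*I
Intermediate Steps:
z = 2*I*sqrt(2) (z = sqrt(-8) = 2*I*sqrt(2) ≈ 2.8284*I)
j = -24699/33854 (j = -24699*1/33854 = -24699/33854 ≈ -0.72957)
E(M) = -48*I*sqrt(2) (E(M) = (-6*4)*(2*I*sqrt(2)) = -48*I*sqrt(2))
(j + 37704)/(E(131) + 39400) = (-24699/33854 + 37704)/(-48*I*sqrt(2) + 39400) = 1276406517/(33854*(39400 - 48*I*sqrt(2)))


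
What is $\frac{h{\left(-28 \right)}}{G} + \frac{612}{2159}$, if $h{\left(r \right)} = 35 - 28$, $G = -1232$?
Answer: $\frac{6209}{22352} \approx 0.27778$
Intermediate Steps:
$h{\left(r \right)} = 7$
$\frac{h{\left(-28 \right)}}{G} + \frac{612}{2159} = \frac{7}{-1232} + \frac{612}{2159} = 7 \left(- \frac{1}{1232}\right) + 612 \cdot \frac{1}{2159} = - \frac{1}{176} + \frac{36}{127} = \frac{6209}{22352}$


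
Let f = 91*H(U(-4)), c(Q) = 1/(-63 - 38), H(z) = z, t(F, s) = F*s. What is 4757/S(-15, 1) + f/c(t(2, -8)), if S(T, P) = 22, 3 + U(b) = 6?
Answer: -601849/22 ≈ -27357.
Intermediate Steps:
U(b) = 3 (U(b) = -3 + 6 = 3)
c(Q) = -1/101 (c(Q) = 1/(-101) = -1/101)
f = 273 (f = 91*3 = 273)
4757/S(-15, 1) + f/c(t(2, -8)) = 4757/22 + 273/(-1/101) = 4757*(1/22) + 273*(-101) = 4757/22 - 27573 = -601849/22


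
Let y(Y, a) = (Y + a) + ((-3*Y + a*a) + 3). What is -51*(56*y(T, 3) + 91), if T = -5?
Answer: -76041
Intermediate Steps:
y(Y, a) = 3 + a + a² - 2*Y (y(Y, a) = (Y + a) + ((-3*Y + a²) + 3) = (Y + a) + ((a² - 3*Y) + 3) = (Y + a) + (3 + a² - 3*Y) = 3 + a + a² - 2*Y)
-51*(56*y(T, 3) + 91) = -51*(56*(3 + 3 + 3² - 2*(-5)) + 91) = -51*(56*(3 + 3 + 9 + 10) + 91) = -51*(56*25 + 91) = -51*(1400 + 91) = -51*1491 = -76041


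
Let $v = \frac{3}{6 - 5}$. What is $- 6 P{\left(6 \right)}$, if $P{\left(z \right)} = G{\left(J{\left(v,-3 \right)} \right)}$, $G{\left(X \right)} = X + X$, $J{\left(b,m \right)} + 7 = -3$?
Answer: $120$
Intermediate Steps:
$v = 3$ ($v = \frac{3}{6 - 5} = \frac{3}{1} = 3 \cdot 1 = 3$)
$J{\left(b,m \right)} = -10$ ($J{\left(b,m \right)} = -7 - 3 = -10$)
$G{\left(X \right)} = 2 X$
$P{\left(z \right)} = -20$ ($P{\left(z \right)} = 2 \left(-10\right) = -20$)
$- 6 P{\left(6 \right)} = \left(-6\right) \left(-20\right) = 120$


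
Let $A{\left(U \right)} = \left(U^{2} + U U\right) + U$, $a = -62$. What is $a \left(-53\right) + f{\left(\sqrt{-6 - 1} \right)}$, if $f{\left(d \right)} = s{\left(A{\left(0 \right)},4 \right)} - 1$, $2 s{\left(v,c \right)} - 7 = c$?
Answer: $\frac{6581}{2} \approx 3290.5$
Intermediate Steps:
$A{\left(U \right)} = U + 2 U^{2}$ ($A{\left(U \right)} = \left(U^{2} + U^{2}\right) + U = 2 U^{2} + U = U + 2 U^{2}$)
$s{\left(v,c \right)} = \frac{7}{2} + \frac{c}{2}$
$f{\left(d \right)} = \frac{9}{2}$ ($f{\left(d \right)} = \left(\frac{7}{2} + \frac{1}{2} \cdot 4\right) - 1 = \left(\frac{7}{2} + 2\right) - 1 = \frac{11}{2} - 1 = \frac{9}{2}$)
$a \left(-53\right) + f{\left(\sqrt{-6 - 1} \right)} = \left(-62\right) \left(-53\right) + \frac{9}{2} = 3286 + \frac{9}{2} = \frac{6581}{2}$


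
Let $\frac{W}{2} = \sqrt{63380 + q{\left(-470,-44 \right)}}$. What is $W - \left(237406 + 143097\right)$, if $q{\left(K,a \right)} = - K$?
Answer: $-380503 + 10 \sqrt{2554} \approx -3.8 \cdot 10^{5}$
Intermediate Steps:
$W = 10 \sqrt{2554}$ ($W = 2 \sqrt{63380 - -470} = 2 \sqrt{63380 + 470} = 2 \sqrt{63850} = 2 \cdot 5 \sqrt{2554} = 10 \sqrt{2554} \approx 505.37$)
$W - \left(237406 + 143097\right) = 10 \sqrt{2554} - \left(237406 + 143097\right) = 10 \sqrt{2554} - 380503 = -380503 + 10 \sqrt{2554}$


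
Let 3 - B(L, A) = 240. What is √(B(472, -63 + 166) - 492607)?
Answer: 2*I*√123211 ≈ 702.03*I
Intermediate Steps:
B(L, A) = -237 (B(L, A) = 3 - 1*240 = 3 - 240 = -237)
√(B(472, -63 + 166) - 492607) = √(-237 - 492607) = √(-492844) = 2*I*√123211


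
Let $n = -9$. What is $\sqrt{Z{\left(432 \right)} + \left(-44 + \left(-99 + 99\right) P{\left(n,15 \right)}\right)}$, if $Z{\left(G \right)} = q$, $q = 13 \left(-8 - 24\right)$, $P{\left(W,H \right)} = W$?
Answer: $2 i \sqrt{115} \approx 21.448 i$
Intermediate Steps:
$q = -416$ ($q = 13 \left(-8 - 24\right) = 13 \left(-32\right) = -416$)
$Z{\left(G \right)} = -416$
$\sqrt{Z{\left(432 \right)} + \left(-44 + \left(-99 + 99\right) P{\left(n,15 \right)}\right)} = \sqrt{-416 - \left(44 - \left(-99 + 99\right) \left(-9\right)\right)} = \sqrt{-416 + \left(-44 + 0 \left(-9\right)\right)} = \sqrt{-416 + \left(-44 + 0\right)} = \sqrt{-416 - 44} = \sqrt{-460} = 2 i \sqrt{115}$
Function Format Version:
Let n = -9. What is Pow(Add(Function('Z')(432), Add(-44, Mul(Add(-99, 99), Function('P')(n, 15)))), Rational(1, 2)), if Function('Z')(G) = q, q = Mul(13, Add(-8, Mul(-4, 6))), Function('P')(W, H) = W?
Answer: Mul(2, I, Pow(115, Rational(1, 2))) ≈ Mul(21.448, I)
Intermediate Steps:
q = -416 (q = Mul(13, Add(-8, -24)) = Mul(13, -32) = -416)
Function('Z')(G) = -416
Pow(Add(Function('Z')(432), Add(-44, Mul(Add(-99, 99), Function('P')(n, 15)))), Rational(1, 2)) = Pow(Add(-416, Add(-44, Mul(Add(-99, 99), -9))), Rational(1, 2)) = Pow(Add(-416, Add(-44, Mul(0, -9))), Rational(1, 2)) = Pow(Add(-416, Add(-44, 0)), Rational(1, 2)) = Pow(Add(-416, -44), Rational(1, 2)) = Pow(-460, Rational(1, 2)) = Mul(2, I, Pow(115, Rational(1, 2)))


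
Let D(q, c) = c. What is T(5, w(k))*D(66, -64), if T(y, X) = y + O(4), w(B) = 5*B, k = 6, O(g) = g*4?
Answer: -1344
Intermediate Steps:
O(g) = 4*g
T(y, X) = 16 + y (T(y, X) = y + 4*4 = y + 16 = 16 + y)
T(5, w(k))*D(66, -64) = (16 + 5)*(-64) = 21*(-64) = -1344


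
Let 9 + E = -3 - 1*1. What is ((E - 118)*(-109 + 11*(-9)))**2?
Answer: 742453504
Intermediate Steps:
E = -13 (E = -9 + (-3 - 1*1) = -9 + (-3 - 1) = -9 - 4 = -13)
((E - 118)*(-109 + 11*(-9)))**2 = ((-13 - 118)*(-109 + 11*(-9)))**2 = (-131*(-109 - 99))**2 = (-131*(-208))**2 = 27248**2 = 742453504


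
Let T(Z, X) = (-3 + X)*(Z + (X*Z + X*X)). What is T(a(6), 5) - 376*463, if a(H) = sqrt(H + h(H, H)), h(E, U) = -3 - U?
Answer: -174038 + 12*I*sqrt(3) ≈ -1.7404e+5 + 20.785*I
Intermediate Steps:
a(H) = I*sqrt(3) (a(H) = sqrt(H + (-3 - H)) = sqrt(-3) = I*sqrt(3))
T(Z, X) = (-3 + X)*(Z + X**2 + X*Z) (T(Z, X) = (-3 + X)*(Z + (X*Z + X**2)) = (-3 + X)*(Z + (X**2 + X*Z)) = (-3 + X)*(Z + X**2 + X*Z))
T(a(6), 5) - 376*463 = (5**3 - 3*I*sqrt(3) - 3*5**2 + (I*sqrt(3))*5**2 - 2*5*I*sqrt(3)) - 376*463 = (125 - 3*I*sqrt(3) - 3*25 + (I*sqrt(3))*25 - 10*I*sqrt(3)) - 174088 = (125 - 3*I*sqrt(3) - 75 + 25*I*sqrt(3) - 10*I*sqrt(3)) - 174088 = (50 + 12*I*sqrt(3)) - 174088 = -174038 + 12*I*sqrt(3)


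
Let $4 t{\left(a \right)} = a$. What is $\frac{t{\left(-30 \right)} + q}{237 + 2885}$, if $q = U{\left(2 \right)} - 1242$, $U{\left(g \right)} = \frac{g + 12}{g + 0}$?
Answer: $- \frac{355}{892} \approx -0.39798$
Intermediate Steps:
$U{\left(g \right)} = \frac{12 + g}{g}$
$t{\left(a \right)} = \frac{a}{4}$
$q = -1235$ ($q = \frac{12 + 2}{2} - 1242 = \frac{1}{2} \cdot 14 - 1242 = 7 - 1242 = -1235$)
$\frac{t{\left(-30 \right)} + q}{237 + 2885} = \frac{\frac{1}{4} \left(-30\right) - 1235}{237 + 2885} = \frac{- \frac{15}{2} - 1235}{3122} = \left(- \frac{2485}{2}\right) \frac{1}{3122} = - \frac{355}{892}$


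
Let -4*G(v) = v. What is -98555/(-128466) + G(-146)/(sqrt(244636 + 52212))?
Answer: 98555/128466 + 73*sqrt(18553)/148424 ≈ 0.83416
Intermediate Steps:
G(v) = -v/4
-98555/(-128466) + G(-146)/(sqrt(244636 + 52212)) = -98555/(-128466) + (-1/4*(-146))/(sqrt(244636 + 52212)) = -98555*(-1/128466) + 73/(2*(sqrt(296848))) = 98555/128466 + 73/(2*((4*sqrt(18553)))) = 98555/128466 + 73*(sqrt(18553)/74212)/2 = 98555/128466 + 73*sqrt(18553)/148424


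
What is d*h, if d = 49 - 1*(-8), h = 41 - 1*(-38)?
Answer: 4503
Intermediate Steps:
h = 79 (h = 41 + 38 = 79)
d = 57 (d = 49 + 8 = 57)
d*h = 57*79 = 4503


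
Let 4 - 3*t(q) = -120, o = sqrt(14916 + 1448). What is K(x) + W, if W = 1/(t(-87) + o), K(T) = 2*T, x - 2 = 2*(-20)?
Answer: -2506193/32975 + 9*sqrt(4091)/65950 ≈ -75.994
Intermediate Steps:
o = 2*sqrt(4091) (o = sqrt(16364) = 2*sqrt(4091) ≈ 127.92)
x = -38 (x = 2 + 2*(-20) = 2 - 40 = -38)
t(q) = 124/3 (t(q) = 4/3 - 1/3*(-120) = 4/3 + 40 = 124/3)
W = 1/(124/3 + 2*sqrt(4091)) ≈ 0.0059082
K(x) + W = 2*(-38) + (-93/32975 + 9*sqrt(4091)/65950) = -76 + (-93/32975 + 9*sqrt(4091)/65950) = -2506193/32975 + 9*sqrt(4091)/65950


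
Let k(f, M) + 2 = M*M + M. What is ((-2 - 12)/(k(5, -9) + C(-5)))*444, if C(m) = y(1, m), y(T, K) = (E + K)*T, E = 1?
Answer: -1036/11 ≈ -94.182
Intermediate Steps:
k(f, M) = -2 + M + M² (k(f, M) = -2 + (M*M + M) = -2 + (M² + M) = -2 + (M + M²) = -2 + M + M²)
y(T, K) = T*(1 + K) (y(T, K) = (1 + K)*T = T*(1 + K))
C(m) = 1 + m (C(m) = 1*(1 + m) = 1 + m)
((-2 - 12)/(k(5, -9) + C(-5)))*444 = ((-2 - 12)/((-2 - 9 + (-9)²) + (1 - 5)))*444 = -14/((-2 - 9 + 81) - 4)*444 = -14/(70 - 4)*444 = -14/66*444 = -14*1/66*444 = -7/33*444 = -1036/11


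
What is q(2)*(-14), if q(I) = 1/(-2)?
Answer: 7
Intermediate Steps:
q(I) = -1/2
q(2)*(-14) = -1/2*(-14) = 7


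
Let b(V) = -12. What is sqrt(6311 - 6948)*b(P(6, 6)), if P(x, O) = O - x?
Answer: -84*I*sqrt(13) ≈ -302.87*I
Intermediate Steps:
sqrt(6311 - 6948)*b(P(6, 6)) = sqrt(6311 - 6948)*(-12) = sqrt(-637)*(-12) = (7*I*sqrt(13))*(-12) = -84*I*sqrt(13)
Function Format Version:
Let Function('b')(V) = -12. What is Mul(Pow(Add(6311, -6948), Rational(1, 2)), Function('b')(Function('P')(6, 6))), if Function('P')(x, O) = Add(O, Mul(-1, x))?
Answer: Mul(-84, I, Pow(13, Rational(1, 2))) ≈ Mul(-302.87, I)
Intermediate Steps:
Mul(Pow(Add(6311, -6948), Rational(1, 2)), Function('b')(Function('P')(6, 6))) = Mul(Pow(Add(6311, -6948), Rational(1, 2)), -12) = Mul(Pow(-637, Rational(1, 2)), -12) = Mul(Mul(7, I, Pow(13, Rational(1, 2))), -12) = Mul(-84, I, Pow(13, Rational(1, 2)))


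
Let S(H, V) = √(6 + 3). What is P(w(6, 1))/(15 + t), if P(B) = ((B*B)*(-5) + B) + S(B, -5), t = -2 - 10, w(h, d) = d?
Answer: -⅓ ≈ -0.33333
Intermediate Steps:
t = -12
S(H, V) = 3 (S(H, V) = √9 = 3)
P(B) = 3 + B - 5*B² (P(B) = ((B*B)*(-5) + B) + 3 = (B²*(-5) + B) + 3 = (-5*B² + B) + 3 = (B - 5*B²) + 3 = 3 + B - 5*B²)
P(w(6, 1))/(15 + t) = (3 + 1 - 5*1²)/(15 - 12) = (3 + 1 - 5*1)/3 = (3 + 1 - 5)/3 = (⅓)*(-1) = -⅓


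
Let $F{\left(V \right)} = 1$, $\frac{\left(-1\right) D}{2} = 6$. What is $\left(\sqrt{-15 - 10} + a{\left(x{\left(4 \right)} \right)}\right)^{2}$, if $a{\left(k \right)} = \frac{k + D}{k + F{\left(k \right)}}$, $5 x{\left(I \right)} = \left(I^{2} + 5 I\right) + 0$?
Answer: $\frac{\left(24 - 205 i\right)^{2}}{1681} \approx -24.657 - 5.8537 i$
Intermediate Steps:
$D = -12$ ($D = \left(-2\right) 6 = -12$)
$x{\left(I \right)} = I + \frac{I^{2}}{5}$ ($x{\left(I \right)} = \frac{\left(I^{2} + 5 I\right) + 0}{5} = \frac{I^{2} + 5 I}{5} = I + \frac{I^{2}}{5}$)
$a{\left(k \right)} = \frac{-12 + k}{1 + k}$ ($a{\left(k \right)} = \frac{k - 12}{k + 1} = \frac{-12 + k}{1 + k}$)
$\left(\sqrt{-15 - 10} + a{\left(x{\left(4 \right)} \right)}\right)^{2} = \left(\sqrt{-15 - 10} + \frac{-12 + \frac{1}{5} \cdot 4 \left(5 + 4\right)}{1 + \frac{1}{5} \cdot 4 \left(5 + 4\right)}\right)^{2} = \left(\sqrt{-25} + \frac{-12 + \frac{1}{5} \cdot 4 \cdot 9}{1 + \frac{1}{5} \cdot 4 \cdot 9}\right)^{2} = \left(5 i + \frac{-12 + \frac{36}{5}}{1 + \frac{36}{5}}\right)^{2} = \left(5 i + \frac{1}{\frac{41}{5}} \left(- \frac{24}{5}\right)\right)^{2} = \left(5 i + \frac{5}{41} \left(- \frac{24}{5}\right)\right)^{2} = \left(5 i - \frac{24}{41}\right)^{2} = \left(- \frac{24}{41} + 5 i\right)^{2}$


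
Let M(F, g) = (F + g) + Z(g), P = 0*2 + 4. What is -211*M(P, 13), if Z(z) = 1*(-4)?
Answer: -2743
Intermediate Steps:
Z(z) = -4
P = 4 (P = 0 + 4 = 4)
M(F, g) = -4 + F + g (M(F, g) = (F + g) - 4 = -4 + F + g)
-211*M(P, 13) = -211*(-4 + 4 + 13) = -211*13 = -2743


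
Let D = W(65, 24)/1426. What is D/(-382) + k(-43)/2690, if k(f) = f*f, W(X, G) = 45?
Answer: 503544209/732664540 ≈ 0.68728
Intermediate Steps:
D = 45/1426 ≈ 0.031557
k(f) = f²
D/(-382) + k(-43)/2690 = (45/1426)/(-382) + (-43)²/2690 = (45/1426)*(-1/382) + 1849*(1/2690) = -45/544732 + 1849/2690 = 503544209/732664540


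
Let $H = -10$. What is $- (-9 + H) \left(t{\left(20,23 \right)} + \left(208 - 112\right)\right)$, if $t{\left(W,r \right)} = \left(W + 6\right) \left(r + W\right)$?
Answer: $23066$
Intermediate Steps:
$t{\left(W,r \right)} = \left(6 + W\right) \left(W + r\right)$
$- (-9 + H) \left(t{\left(20,23 \right)} + \left(208 - 112\right)\right) = - (-9 - 10) \left(\left(20^{2} + 6 \cdot 20 + 6 \cdot 23 + 20 \cdot 23\right) + \left(208 - 112\right)\right) = \left(-1\right) \left(-19\right) \left(\left(400 + 120 + 138 + 460\right) + 96\right) = 19 \left(1118 + 96\right) = 19 \cdot 1214 = 23066$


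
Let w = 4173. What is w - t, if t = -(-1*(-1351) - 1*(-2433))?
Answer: 7957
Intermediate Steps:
t = -3784 (t = -(1351 + 2433) = -1*3784 = -3784)
w - t = 4173 - 1*(-3784) = 4173 + 3784 = 7957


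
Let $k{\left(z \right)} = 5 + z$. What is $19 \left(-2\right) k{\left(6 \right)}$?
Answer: $-418$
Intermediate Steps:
$19 \left(-2\right) k{\left(6 \right)} = 19 \left(-2\right) \left(5 + 6\right) = \left(-38\right) 11 = -418$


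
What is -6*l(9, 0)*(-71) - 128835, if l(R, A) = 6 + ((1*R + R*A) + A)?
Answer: -122445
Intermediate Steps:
l(R, A) = 6 + A + R + A*R (l(R, A) = 6 + ((R + A*R) + A) = 6 + (A + R + A*R) = 6 + A + R + A*R)
-6*l(9, 0)*(-71) - 128835 = -6*(6 + 0 + 9 + 0*9)*(-71) - 128835 = -6*(6 + 0 + 9 + 0)*(-71) - 128835 = -6*15*(-71) - 128835 = -90*(-71) - 128835 = 6390 - 128835 = -122445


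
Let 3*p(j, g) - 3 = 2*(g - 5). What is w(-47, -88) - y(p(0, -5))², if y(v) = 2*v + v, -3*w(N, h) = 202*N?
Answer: 8627/3 ≈ 2875.7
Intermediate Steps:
w(N, h) = -202*N/3
p(j, g) = -7/3 + 2*g/3 (p(j, g) = 1 + (2*(g - 5))/3 = 1 + (2*(-5 + g))/3 = 1 + (-10 + 2*g)/3 = 1 + (-10/3 + 2*g/3) = -7/3 + 2*g/3)
y(v) = 3*v
w(-47, -88) - y(p(0, -5))² = -202/3*(-47) - (3*(-7/3 + (⅔)*(-5)))² = 9494/3 - (3*(-7/3 - 10/3))² = 9494/3 - (3*(-17/3))² = 9494/3 - 1*(-17)² = 9494/3 - 1*289 = 9494/3 - 289 = 8627/3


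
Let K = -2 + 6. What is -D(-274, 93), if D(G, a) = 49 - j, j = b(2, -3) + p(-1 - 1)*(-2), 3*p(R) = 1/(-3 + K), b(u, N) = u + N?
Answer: -152/3 ≈ -50.667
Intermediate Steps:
K = 4
b(u, N) = N + u
p(R) = 1/3 (p(R) = 1/(3*(-3 + 4)) = (1/3)/1 = (1/3)*1 = 1/3)
j = -5/3 (j = (-3 + 2) + (1/3)*(-2) = -1 - 2/3 = -5/3 ≈ -1.6667)
D(G, a) = 152/3 (D(G, a) = 49 - 1*(-5/3) = 49 + 5/3 = 152/3)
-D(-274, 93) = -1*152/3 = -152/3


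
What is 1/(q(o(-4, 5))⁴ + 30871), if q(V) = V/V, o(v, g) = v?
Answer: 1/30872 ≈ 3.2392e-5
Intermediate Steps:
q(V) = 1
1/(q(o(-4, 5))⁴ + 30871) = 1/(1⁴ + 30871) = 1/(1 + 30871) = 1/30872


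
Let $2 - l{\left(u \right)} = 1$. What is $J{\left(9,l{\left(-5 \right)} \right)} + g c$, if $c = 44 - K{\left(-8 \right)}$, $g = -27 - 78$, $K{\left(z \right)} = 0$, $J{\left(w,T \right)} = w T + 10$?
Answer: $-4601$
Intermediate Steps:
$l{\left(u \right)} = 1$ ($l{\left(u \right)} = 2 - 1 = 1$)
$J{\left(w,T \right)} = 10 + T w$ ($J{\left(w,T \right)} = T w + 10 = 10 + T w$)
$g = -105$
$c = 44$ ($c = 44 - 0 = 44 + 0 = 44$)
$J{\left(9,l{\left(-5 \right)} \right)} + g c = \left(10 + 1 \cdot 9\right) - 4620 = \left(10 + 9\right) - 4620 = 19 - 4620 = -4601$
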